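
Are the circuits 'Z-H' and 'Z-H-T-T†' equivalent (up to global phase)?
Yes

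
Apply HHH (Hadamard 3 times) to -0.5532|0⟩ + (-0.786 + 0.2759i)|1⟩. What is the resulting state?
(-0.947 + 0.1951i)|0⟩ + (0.1646 - 0.1951i)|1⟩

H² = I, so H^3 = H: a single Hadamard. With (a, b) = (-0.5532, (-0.786 + 0.2759i)), H gives ((a + b)/√2, (a − b)/√2) = ((-0.947 + 0.1951i), (0.1646 - 0.1951i)).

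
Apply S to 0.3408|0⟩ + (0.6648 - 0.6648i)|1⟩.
0.3408|0⟩ + (0.6648 + 0.6648i)|1⟩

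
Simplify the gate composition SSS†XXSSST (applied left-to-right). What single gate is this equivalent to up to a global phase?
T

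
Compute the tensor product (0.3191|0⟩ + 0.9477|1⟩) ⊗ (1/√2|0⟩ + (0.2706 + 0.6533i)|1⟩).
0.2256|00⟩ + (0.08635 + 0.2085i)|01⟩ + 0.6701|10⟩ + (0.2564 + 0.6191i)|11⟩

amp(|b₁b₂…⟩) = product of the factor amplitudes for bits b₁, b₂, …; only kets whose every factor amplitude is nonzero survive.
|00⟩: (0.3191)(1/√2) = 0.2256
|01⟩: (0.3191)(0.2706 + 0.6533i) = (0.08635 + 0.2085i)
|10⟩: (0.9477)(1/√2) = 0.6701
|11⟩: (0.9477)(0.2706 + 0.6533i) = (0.2564 + 0.6191i)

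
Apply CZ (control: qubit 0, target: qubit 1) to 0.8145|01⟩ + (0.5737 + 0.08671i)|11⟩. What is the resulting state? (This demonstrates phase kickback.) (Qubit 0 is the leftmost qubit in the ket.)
0.8145|01⟩ + (-0.5737 - 0.08671i)|11⟩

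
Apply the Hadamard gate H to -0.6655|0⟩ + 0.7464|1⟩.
0.0572|0⟩ - 0.9984|1⟩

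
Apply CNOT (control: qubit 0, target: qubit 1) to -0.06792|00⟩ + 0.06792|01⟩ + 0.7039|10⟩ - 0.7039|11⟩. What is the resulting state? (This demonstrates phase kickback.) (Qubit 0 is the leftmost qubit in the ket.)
-0.06792|00⟩ + 0.06792|01⟩ - 0.7039|10⟩ + 0.7039|11⟩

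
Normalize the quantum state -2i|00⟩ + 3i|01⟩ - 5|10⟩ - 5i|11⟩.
-0.252i|00⟩ + (1/√7)i|01⟩ - 0.6299|10⟩ - 0.6299i|11⟩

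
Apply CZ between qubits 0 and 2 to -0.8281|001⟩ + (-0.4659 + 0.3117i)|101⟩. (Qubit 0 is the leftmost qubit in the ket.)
-0.8281|001⟩ + (0.4659 - 0.3117i)|101⟩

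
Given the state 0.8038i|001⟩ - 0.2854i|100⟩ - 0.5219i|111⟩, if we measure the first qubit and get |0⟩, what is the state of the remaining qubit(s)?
i|01⟩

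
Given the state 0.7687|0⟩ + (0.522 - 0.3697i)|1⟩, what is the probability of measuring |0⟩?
0.5909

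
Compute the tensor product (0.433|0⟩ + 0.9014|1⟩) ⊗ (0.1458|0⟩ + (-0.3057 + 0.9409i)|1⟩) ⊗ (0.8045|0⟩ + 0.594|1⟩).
0.05079|000⟩ + 0.0375|001⟩ + (-0.1065 + 0.3278i)|010⟩ + (-0.07863 + 0.242i)|011⟩ + 0.1057|100⟩ + 0.07807|101⟩ + (-0.2217 + 0.6823i)|110⟩ + (-0.1637 + 0.5038i)|111⟩

amp(|b₁b₂…⟩) = product of the factor amplitudes for bits b₁, b₂, …; only kets whose every factor amplitude is nonzero survive.
|000⟩: (0.433)(0.1458)(0.8045) = 0.05079
|001⟩: (0.433)(0.1458)(0.594) = 0.0375
|010⟩: (0.433)(-0.3057 + 0.9409i)(0.8045) = (-0.1065 + 0.3278i)
|011⟩: (0.433)(-0.3057 + 0.9409i)(0.594) = (-0.07863 + 0.242i)
|100⟩: (0.9014)(0.1458)(0.8045) = 0.1057
|101⟩: (0.9014)(0.1458)(0.594) = 0.07807
|110⟩: (0.9014)(-0.3057 + 0.9409i)(0.8045) = (-0.2217 + 0.6823i)
|111⟩: (0.9014)(-0.3057 + 0.9409i)(0.594) = (-0.1637 + 0.5038i)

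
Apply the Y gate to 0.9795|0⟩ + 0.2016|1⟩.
-0.2016i|0⟩ + 0.9795i|1⟩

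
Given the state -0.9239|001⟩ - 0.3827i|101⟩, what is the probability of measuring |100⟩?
0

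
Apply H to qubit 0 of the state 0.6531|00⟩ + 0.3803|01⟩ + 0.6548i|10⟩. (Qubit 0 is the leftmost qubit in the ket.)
(0.4618 + 0.463i)|00⟩ + 0.2689|01⟩ + (0.4618 - 0.463i)|10⟩ + 0.2689|11⟩

H on qubit 0 mixes each pair of kets that differ only in qubit 0: amplitudes (a, b) of (|…0…⟩, |…1…⟩) become ((a + b)/√2, (a − b)/√2). Kets absent from the input have amplitude 0.
(|00⟩, |10⟩): (a, b) = (0.6531, 0.6548i) → ((0.4618 + 0.463i), (0.4618 - 0.463i))
(|01⟩, |11⟩): (a, b) = (0.3803, 0) → (0.2689, 0.2689)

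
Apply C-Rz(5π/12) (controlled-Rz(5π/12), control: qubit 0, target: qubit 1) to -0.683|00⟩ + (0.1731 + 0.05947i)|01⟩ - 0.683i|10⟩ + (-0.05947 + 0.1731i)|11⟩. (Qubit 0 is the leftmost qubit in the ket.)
-0.683|00⟩ + (0.1731 + 0.05947i)|01⟩ + (-0.4158 - 0.5419i)|10⟩ + (-0.1526 + 0.1011i)|11⟩

C-Rz(5π/12) leaves the control-|0⟩ kets |00⟩, |01⟩ unchanged and applies Rz(5π/12) to qubit 1 on the control-|1⟩ pair (|10⟩, |11⟩).
Rz(5π/12) = [[e^(−iθ/2), 0], [0, e^(iθ/2)]] with e^(±iθ/2) = cos(θ/2) ± i·sin(θ/2); θ = 5π/12, cos(θ/2) ≈ 0.793353, sin(θ/2) ≈ 0.608761.
With a = amp(|10⟩) = -0.683i and b = amp(|11⟩) = (-0.05947 + 0.1731i):
new amp(|10⟩) = (0.793353 - 0.608761i)·a = (-0.4158 - 0.5419i)
new amp(|11⟩) = (0.793353 + 0.608761i)·b = (-0.1526 + 0.1011i)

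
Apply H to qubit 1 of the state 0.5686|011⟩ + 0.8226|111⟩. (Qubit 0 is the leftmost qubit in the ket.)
0.4021|001⟩ - 0.4021|011⟩ + 0.5817|101⟩ - 0.5817|111⟩

H on qubit 1 mixes each pair of kets that differ only in qubit 1: amplitudes (a, b) of (|…0…⟩, |…1…⟩) become ((a + b)/√2, (a − b)/√2). Kets absent from the input have amplitude 0.
(|001⟩, |011⟩): (a, b) = (0, 0.5686) → (0.4021, -0.4021)
(|101⟩, |111⟩): (a, b) = (0, 0.8226) → (0.5817, -0.5817)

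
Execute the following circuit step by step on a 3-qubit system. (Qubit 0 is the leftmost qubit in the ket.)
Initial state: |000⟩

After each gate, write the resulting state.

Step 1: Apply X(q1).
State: |010⟩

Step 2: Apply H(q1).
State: 1/√2|000⟩ - 1/√2|010⟩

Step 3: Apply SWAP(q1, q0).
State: 1/√2|000⟩ - 1/√2|100⟩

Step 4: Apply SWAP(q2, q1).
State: 1/√2|000⟩ - 1/√2|100⟩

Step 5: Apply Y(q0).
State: (1/√2)i|000⟩ + (1/√2)i|100⟩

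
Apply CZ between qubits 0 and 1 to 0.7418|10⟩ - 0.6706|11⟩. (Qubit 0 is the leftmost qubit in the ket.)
0.7418|10⟩ + 0.6706|11⟩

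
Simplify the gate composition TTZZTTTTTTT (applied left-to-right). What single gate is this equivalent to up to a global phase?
T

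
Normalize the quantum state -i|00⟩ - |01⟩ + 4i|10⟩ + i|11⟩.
-0.2294i|00⟩ - 0.2294|01⟩ + 0.9177i|10⟩ + 0.2294i|11⟩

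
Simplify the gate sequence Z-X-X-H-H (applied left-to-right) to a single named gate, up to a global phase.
Z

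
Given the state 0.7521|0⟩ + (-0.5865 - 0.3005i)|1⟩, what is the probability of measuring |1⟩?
0.4343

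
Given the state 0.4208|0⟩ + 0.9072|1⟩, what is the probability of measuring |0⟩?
0.1771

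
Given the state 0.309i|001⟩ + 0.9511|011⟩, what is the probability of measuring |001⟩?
0.09548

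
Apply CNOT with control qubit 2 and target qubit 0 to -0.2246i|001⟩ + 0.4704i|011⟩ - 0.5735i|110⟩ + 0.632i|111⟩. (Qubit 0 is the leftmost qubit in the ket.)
0.632i|011⟩ - 0.2246i|101⟩ - 0.5735i|110⟩ + 0.4704i|111⟩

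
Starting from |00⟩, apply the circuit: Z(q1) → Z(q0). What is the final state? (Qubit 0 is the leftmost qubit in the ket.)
|00⟩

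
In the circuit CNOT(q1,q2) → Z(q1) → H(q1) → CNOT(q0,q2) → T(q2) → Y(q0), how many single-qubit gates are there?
4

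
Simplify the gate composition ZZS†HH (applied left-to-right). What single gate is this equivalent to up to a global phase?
S†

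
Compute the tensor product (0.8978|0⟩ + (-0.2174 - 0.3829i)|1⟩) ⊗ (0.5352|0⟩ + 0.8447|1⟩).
0.4805|00⟩ + 0.7584|01⟩ + (-0.1164 - 0.2049i)|10⟩ + (-0.1836 - 0.3234i)|11⟩

amp(|b₁b₂…⟩) = product of the factor amplitudes for bits b₁, b₂, …; only kets whose every factor amplitude is nonzero survive.
|00⟩: (0.8978)(0.5352) = 0.4805
|01⟩: (0.8978)(0.8447) = 0.7584
|10⟩: (-0.2174 - 0.3829i)(0.5352) = (-0.1164 - 0.2049i)
|11⟩: (-0.2174 - 0.3829i)(0.8447) = (-0.1836 - 0.3234i)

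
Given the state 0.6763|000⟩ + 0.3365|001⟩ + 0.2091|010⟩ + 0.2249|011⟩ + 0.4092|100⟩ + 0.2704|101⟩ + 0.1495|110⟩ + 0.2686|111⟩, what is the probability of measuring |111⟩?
0.07215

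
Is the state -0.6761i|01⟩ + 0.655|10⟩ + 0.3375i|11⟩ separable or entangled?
Entangled

Writing the state as a|00⟩ + b|01⟩ + c|10⟩ + d|11⟩, it is a product state iff ad − bc = 0.
Here (a, b, c, d) = (0, -0.6761i, 0.655, 0.3375i): ad − bc = (0)(0.3375i) − (-0.6761i)(0.655) = 0.4428i ≠ 0, so the state is entangled.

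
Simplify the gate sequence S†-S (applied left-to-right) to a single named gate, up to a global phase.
I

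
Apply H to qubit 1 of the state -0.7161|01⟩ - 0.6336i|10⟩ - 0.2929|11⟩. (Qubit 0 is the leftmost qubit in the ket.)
-0.5064|00⟩ + 0.5064|01⟩ + (-0.2071 - 0.448i)|10⟩ + (0.2071 - 0.448i)|11⟩

H on qubit 1 mixes each pair of kets that differ only in qubit 1: amplitudes (a, b) of (|…0…⟩, |…1…⟩) become ((a + b)/√2, (a − b)/√2). Kets absent from the input have amplitude 0.
(|00⟩, |01⟩): (a, b) = (0, -0.7161) → (-0.5064, 0.5064)
(|10⟩, |11⟩): (a, b) = (-0.6336i, -0.2929) → ((-0.2071 - 0.448i), (0.2071 - 0.448i))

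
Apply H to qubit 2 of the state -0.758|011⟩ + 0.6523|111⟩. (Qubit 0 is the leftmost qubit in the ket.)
-0.536|010⟩ + 0.536|011⟩ + 0.4612|110⟩ - 0.4612|111⟩

H on qubit 2 mixes each pair of kets that differ only in qubit 2: amplitudes (a, b) of (|…0…⟩, |…1…⟩) become ((a + b)/√2, (a − b)/√2). Kets absent from the input have amplitude 0.
(|010⟩, |011⟩): (a, b) = (0, -0.758) → (-0.536, 0.536)
(|110⟩, |111⟩): (a, b) = (0, 0.6523) → (0.4612, -0.4612)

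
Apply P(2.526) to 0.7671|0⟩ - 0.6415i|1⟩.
0.7671|0⟩ + (0.3704 + 0.5237i)|1⟩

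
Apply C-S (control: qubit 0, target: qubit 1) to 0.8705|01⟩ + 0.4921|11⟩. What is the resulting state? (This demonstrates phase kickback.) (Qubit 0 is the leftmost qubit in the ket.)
0.8705|01⟩ + 0.4921i|11⟩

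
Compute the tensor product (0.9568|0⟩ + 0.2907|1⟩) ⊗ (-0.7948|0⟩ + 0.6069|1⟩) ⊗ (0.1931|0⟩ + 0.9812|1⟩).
-0.1468|000⟩ - 0.7462|001⟩ + 0.1121|010⟩ + 0.5698|011⟩ - 0.04462|100⟩ - 0.2267|101⟩ + 0.03407|110⟩ + 0.1731|111⟩

amp(|b₁b₂…⟩) = product of the factor amplitudes for bits b₁, b₂, …; only kets whose every factor amplitude is nonzero survive.
|000⟩: (0.9568)(-0.7948)(0.1931) = -0.1468
|001⟩: (0.9568)(-0.7948)(0.9812) = -0.7462
|010⟩: (0.9568)(0.6069)(0.1931) = 0.1121
|011⟩: (0.9568)(0.6069)(0.9812) = 0.5698
|100⟩: (0.2907)(-0.7948)(0.1931) = -0.04462
|101⟩: (0.2907)(-0.7948)(0.9812) = -0.2267
|110⟩: (0.2907)(0.6069)(0.1931) = 0.03407
|111⟩: (0.2907)(0.6069)(0.9812) = 0.1731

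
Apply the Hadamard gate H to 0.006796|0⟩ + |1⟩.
0.7119|0⟩ - 0.7023|1⟩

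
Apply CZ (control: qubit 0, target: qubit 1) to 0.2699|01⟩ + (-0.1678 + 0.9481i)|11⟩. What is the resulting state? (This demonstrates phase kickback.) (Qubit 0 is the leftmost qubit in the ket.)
0.2699|01⟩ + (0.1678 - 0.9481i)|11⟩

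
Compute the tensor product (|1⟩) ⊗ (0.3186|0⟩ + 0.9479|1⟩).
0.3186|10⟩ + 0.9479|11⟩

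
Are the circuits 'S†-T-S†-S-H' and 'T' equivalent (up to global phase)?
No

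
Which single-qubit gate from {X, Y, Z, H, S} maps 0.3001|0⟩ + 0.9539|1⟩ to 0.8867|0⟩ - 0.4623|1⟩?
H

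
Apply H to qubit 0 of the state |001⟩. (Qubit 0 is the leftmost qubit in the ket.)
1/√2|001⟩ + 1/√2|101⟩

H on qubit 0 mixes each pair of kets that differ only in qubit 0: amplitudes (a, b) of (|…0…⟩, |…1…⟩) become ((a + b)/√2, (a − b)/√2). Kets absent from the input have amplitude 0.
(|001⟩, |101⟩): (a, b) = (1, 0) → (1/√2, 1/√2)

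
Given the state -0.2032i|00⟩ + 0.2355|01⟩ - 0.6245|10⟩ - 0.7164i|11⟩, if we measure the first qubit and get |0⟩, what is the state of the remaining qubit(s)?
-0.6533i|0⟩ + 0.7571|1⟩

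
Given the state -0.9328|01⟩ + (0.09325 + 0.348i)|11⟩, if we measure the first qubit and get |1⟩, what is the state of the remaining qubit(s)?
(0.2588 + 0.9659i)|1⟩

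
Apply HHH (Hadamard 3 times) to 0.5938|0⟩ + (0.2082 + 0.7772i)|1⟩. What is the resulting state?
(0.5671 + 0.5496i)|0⟩ + (0.2727 - 0.5496i)|1⟩

H² = I, so H^3 = H: a single Hadamard. With (a, b) = (0.5938, (0.2082 + 0.7772i)), H gives ((a + b)/√2, (a − b)/√2) = ((0.5671 + 0.5496i), (0.2727 - 0.5496i)).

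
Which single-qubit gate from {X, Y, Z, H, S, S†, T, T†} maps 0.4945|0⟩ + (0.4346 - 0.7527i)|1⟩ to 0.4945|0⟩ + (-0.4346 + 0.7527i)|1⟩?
Z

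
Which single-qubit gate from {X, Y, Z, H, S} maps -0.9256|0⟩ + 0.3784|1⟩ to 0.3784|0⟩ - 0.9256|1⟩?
X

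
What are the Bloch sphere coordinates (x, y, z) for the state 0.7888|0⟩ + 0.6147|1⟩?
(0.9698, 0, 0.2443)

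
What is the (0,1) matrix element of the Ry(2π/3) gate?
-0.866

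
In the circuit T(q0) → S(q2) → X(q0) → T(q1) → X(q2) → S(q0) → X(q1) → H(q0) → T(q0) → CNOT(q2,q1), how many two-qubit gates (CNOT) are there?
1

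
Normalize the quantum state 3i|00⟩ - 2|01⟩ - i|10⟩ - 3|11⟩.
0.6255i|00⟩ - 0.417|01⟩ - 0.2085i|10⟩ - 0.6255|11⟩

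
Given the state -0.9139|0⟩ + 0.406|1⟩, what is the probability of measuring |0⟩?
0.8352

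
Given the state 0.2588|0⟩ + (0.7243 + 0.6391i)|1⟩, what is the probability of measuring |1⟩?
0.9331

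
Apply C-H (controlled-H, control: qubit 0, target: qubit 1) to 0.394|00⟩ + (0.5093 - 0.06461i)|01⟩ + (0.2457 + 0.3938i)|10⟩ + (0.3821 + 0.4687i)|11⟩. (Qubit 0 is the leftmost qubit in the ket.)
0.394|00⟩ + (0.5093 - 0.06461i)|01⟩ + (0.4439 + 0.6099i)|10⟩ + (-0.09645 - 0.05296i)|11⟩

C-H leaves the control-|0⟩ kets |00⟩, |01⟩ unchanged and applies H to qubit 1 on the control-|1⟩ pair (|10⟩, |11⟩).
H = [[1/√2, 1/√2], [1/√2, -1/√2]].
With a = amp(|10⟩) = (0.2457 + 0.3938i) and b = amp(|11⟩) = (0.3821 + 0.4687i):
new amp(|10⟩) = (1/√2)·a + (1/√2)·b = (0.4439 + 0.6099i)
new amp(|11⟩) = (1/√2)·a + (-1/√2)·b = (-0.09645 - 0.05296i)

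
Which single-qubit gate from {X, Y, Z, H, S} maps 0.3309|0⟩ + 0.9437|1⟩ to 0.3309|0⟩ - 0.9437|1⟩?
Z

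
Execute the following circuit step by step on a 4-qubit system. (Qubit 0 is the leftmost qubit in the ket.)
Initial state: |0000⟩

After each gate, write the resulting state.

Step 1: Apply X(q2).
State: |0010⟩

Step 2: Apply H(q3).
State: 1/√2|0010⟩ + 1/√2|0011⟩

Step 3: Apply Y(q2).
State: -(1/√2)i|0000⟩ - (1/√2)i|0001⟩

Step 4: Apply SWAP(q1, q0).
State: -(1/√2)i|0000⟩ - (1/√2)i|0001⟩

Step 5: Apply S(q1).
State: -(1/√2)i|0000⟩ - (1/√2)i|0001⟩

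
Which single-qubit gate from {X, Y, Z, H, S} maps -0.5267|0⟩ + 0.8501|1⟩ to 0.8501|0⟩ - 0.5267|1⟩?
X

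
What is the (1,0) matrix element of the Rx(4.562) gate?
-0.7582i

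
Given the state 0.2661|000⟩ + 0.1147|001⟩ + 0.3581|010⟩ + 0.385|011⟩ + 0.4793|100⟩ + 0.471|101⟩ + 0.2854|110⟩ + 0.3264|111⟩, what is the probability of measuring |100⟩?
0.2297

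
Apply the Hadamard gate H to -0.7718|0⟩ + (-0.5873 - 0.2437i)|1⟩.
(-0.961 - 0.1723i)|0⟩ + (-0.1305 + 0.1723i)|1⟩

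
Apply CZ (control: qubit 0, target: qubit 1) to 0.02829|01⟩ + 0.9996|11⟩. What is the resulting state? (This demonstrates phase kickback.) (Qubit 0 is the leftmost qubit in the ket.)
0.02829|01⟩ - 0.9996|11⟩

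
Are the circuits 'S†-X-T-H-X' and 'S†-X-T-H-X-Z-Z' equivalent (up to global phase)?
Yes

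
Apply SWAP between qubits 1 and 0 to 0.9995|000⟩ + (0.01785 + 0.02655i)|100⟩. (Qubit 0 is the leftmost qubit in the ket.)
0.9995|000⟩ + (0.01785 + 0.02655i)|010⟩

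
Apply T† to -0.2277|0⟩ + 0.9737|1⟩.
-0.2277|0⟩ + (0.6885 - 0.6885i)|1⟩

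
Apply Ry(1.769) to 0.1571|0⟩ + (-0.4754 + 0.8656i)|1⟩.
(0.4673 - 0.6696i)|0⟩ + (-0.1797 + 0.5485i)|1⟩

Ry(1.769) = [[cos(θ/2), −sin(θ/2)], [sin(θ/2), cos(θ/2)]]; θ = 1.769, cos(θ/2) ≈ 0.633676, sin(θ/2) ≈ 0.773598.
With a = amp(|0⟩) = 0.1571 and b = amp(|1⟩) = (-0.4754 + 0.8656i):
new amp(|0⟩) = (0.633676)·a + (-0.773598)·b = (0.4673 - 0.6696i)
new amp(|1⟩) = (0.773598)·a + (0.633676)·b = (-0.1797 + 0.5485i)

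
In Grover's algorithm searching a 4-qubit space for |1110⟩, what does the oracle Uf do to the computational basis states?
Uf|x⟩ = -|x⟩ if x = 1110, else |x⟩ (phase flip on target)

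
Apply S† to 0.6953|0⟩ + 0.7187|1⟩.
0.6953|0⟩ - 0.7187i|1⟩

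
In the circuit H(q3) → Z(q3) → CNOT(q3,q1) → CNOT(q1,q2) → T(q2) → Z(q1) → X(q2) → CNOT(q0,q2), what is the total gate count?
8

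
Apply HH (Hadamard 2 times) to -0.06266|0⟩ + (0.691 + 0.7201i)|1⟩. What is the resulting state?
-0.06266|0⟩ + (0.691 + 0.7201i)|1⟩

H² = I, so an even number of Hadamards cancels: H^2 = I and the state is unchanged.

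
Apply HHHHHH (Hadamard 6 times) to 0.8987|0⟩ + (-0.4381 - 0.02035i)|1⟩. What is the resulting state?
0.8987|0⟩ + (-0.4381 - 0.02035i)|1⟩

H² = I, so an even number of Hadamards cancels: H^6 = I and the state is unchanged.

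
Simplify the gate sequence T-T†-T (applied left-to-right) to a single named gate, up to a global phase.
T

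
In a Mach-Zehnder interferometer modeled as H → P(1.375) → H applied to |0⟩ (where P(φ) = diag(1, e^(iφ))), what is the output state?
(0.5973 + 0.4904i)|0⟩ + (0.4027 - 0.4904i)|1⟩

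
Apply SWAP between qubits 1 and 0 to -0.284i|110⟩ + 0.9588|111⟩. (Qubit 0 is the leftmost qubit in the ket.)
-0.284i|110⟩ + 0.9588|111⟩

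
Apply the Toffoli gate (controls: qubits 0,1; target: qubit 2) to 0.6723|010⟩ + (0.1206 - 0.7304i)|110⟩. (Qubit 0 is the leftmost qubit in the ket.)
0.6723|010⟩ + (0.1206 - 0.7304i)|111⟩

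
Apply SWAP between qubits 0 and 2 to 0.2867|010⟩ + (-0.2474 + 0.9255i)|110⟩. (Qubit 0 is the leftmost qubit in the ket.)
0.2867|010⟩ + (-0.2474 + 0.9255i)|011⟩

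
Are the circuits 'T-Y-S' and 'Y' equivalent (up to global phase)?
No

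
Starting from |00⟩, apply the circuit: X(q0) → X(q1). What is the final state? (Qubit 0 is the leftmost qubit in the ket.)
|11⟩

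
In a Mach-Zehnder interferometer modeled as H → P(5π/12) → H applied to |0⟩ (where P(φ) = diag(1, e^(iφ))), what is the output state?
(0.6294 + 0.483i)|0⟩ + (0.3706 - 0.483i)|1⟩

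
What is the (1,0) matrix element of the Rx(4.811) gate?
-0.6714i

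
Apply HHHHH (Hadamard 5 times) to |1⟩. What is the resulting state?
1/√2|0⟩ - 1/√2|1⟩

H² = I, so H^5 = H: a single Hadamard. With (a, b) = (0, 1), H gives ((a + b)/√2, (a − b)/√2) = (1/√2, -1/√2).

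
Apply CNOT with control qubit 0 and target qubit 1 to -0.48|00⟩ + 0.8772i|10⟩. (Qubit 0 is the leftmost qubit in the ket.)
-0.48|00⟩ + 0.8772i|11⟩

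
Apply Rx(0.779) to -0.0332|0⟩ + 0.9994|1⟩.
(-0.03071 - 0.3795i)|0⟩ + (0.9245 + 0.01261i)|1⟩

Rx(0.779) = [[cos(θ/2), −i·sin(θ/2)], [−i·sin(θ/2), cos(θ/2)]]; θ = 0.779, cos(θ/2) ≈ 0.925099, sin(θ/2) ≈ 0.379726.
With a = amp(|0⟩) = -0.0332 and b = amp(|1⟩) = 0.9994:
new amp(|0⟩) = (0.925099)·a + (-0.379726i)·b = (-0.03071 - 0.3795i)
new amp(|1⟩) = (-0.379726i)·a + (0.925099)·b = (0.9245 + 0.01261i)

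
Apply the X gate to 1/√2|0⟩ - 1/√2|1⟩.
-1/√2|0⟩ + 1/√2|1⟩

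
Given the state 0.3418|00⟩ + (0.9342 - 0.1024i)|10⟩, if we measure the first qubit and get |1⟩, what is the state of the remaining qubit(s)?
(0.994 - 0.109i)|0⟩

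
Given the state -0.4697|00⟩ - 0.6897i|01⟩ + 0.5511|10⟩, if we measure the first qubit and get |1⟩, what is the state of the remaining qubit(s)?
|0⟩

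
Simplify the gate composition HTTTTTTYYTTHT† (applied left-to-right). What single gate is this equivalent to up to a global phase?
T†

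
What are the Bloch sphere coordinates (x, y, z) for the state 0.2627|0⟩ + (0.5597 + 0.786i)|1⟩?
(0.2941, 0.413, -0.862)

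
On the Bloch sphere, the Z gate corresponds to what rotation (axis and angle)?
Rotation by π around the z-axis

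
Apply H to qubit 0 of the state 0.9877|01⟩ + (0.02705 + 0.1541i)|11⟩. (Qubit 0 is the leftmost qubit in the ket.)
(0.7175 + 0.109i)|01⟩ + (0.6793 - 0.109i)|11⟩

H on qubit 0 mixes each pair of kets that differ only in qubit 0: amplitudes (a, b) of (|…0…⟩, |…1…⟩) become ((a + b)/√2, (a − b)/√2). Kets absent from the input have amplitude 0.
(|01⟩, |11⟩): (a, b) = (0.9877, (0.02705 + 0.1541i)) → ((0.7175 + 0.109i), (0.6793 - 0.109i))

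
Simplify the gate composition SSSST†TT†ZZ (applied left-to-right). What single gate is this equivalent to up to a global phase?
T†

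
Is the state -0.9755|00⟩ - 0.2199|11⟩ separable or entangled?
Entangled

Writing the state as a|00⟩ + b|01⟩ + c|10⟩ + d|11⟩, it is a product state iff ad − bc = 0.
Here (a, b, c, d) = (-0.9755, 0, 0, -0.2199): ad − bc = (-0.9755)(-0.2199) − (0)(0) = 0.2145 ≠ 0, so the state is entangled.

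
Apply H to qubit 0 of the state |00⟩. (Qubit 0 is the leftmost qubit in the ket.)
1/√2|00⟩ + 1/√2|10⟩

H on qubit 0 mixes each pair of kets that differ only in qubit 0: amplitudes (a, b) of (|…0…⟩, |…1…⟩) become ((a + b)/√2, (a − b)/√2). Kets absent from the input have amplitude 0.
(|00⟩, |10⟩): (a, b) = (1, 0) → (1/√2, 1/√2)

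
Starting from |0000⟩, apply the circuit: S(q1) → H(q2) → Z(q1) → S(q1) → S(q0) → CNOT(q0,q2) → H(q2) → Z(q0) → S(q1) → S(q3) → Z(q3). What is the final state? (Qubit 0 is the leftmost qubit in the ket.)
|0000⟩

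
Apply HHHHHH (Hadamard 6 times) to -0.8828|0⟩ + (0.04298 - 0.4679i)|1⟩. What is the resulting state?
-0.8828|0⟩ + (0.04298 - 0.4679i)|1⟩

H² = I, so an even number of Hadamards cancels: H^6 = I and the state is unchanged.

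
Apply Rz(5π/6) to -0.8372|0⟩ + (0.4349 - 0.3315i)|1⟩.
(-0.2167 + 0.8087i)|0⟩ + (0.4328 + 0.3343i)|1⟩

Rz(5π/6) = [[e^(−iθ/2), 0], [0, e^(iθ/2)]] with e^(±iθ/2) = cos(θ/2) ± i·sin(θ/2); θ = 5π/6, cos(θ/2) ≈ 0.258819, sin(θ/2) ≈ 0.965926.
With a = amp(|0⟩) = -0.8372 and b = amp(|1⟩) = (0.4349 - 0.3315i):
new amp(|0⟩) = (0.258819 - 0.965926i)·a = (-0.2167 + 0.8087i)
new amp(|1⟩) = (0.258819 + 0.965926i)·b = (0.4328 + 0.3343i)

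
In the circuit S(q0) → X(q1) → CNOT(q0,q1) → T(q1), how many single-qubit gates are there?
3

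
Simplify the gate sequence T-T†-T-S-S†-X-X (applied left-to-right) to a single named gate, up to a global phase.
T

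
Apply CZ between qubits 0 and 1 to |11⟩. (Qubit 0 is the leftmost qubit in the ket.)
-|11⟩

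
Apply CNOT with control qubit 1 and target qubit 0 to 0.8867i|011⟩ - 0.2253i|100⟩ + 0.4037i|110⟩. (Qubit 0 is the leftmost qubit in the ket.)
0.4037i|010⟩ - 0.2253i|100⟩ + 0.8867i|111⟩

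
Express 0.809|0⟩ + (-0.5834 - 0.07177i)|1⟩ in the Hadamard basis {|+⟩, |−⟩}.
(0.1595 - 0.05075i)|+⟩ + (0.9846 + 0.05075i)|−⟩

With |ψ⟩ = α|0⟩ + β|1⟩, the Hadamard-basis coefficients are ⟨+|ψ⟩ = (α + β)/√2 and ⟨−|ψ⟩ = (α − β)/√2.
Here α = 0.809, β = (-0.5834 - 0.07177i): (α + β)/√2 = (0.1595 - 0.05075i), (α − β)/√2 = (0.9846 + 0.05075i).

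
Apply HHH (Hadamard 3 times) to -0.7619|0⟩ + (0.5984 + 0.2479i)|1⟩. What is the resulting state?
(-0.1156 + 0.1753i)|0⟩ + (-0.9619 - 0.1753i)|1⟩

H² = I, so H^3 = H: a single Hadamard. With (a, b) = (-0.7619, (0.5984 + 0.2479i)), H gives ((a + b)/√2, (a − b)/√2) = ((-0.1156 + 0.1753i), (-0.9619 - 0.1753i)).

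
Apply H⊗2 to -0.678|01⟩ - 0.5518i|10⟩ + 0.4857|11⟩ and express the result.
(-0.09615 - 0.2759i)|00⟩ + (0.09615 - 0.2759i)|01⟩ + (-0.5819 + 0.2759i)|10⟩ + (0.5819 + 0.2759i)|11⟩

H⊗2 gives amp(|y⟩) = (1/2) Σ_x (−1)^(x·y) amp(|x⟩), where x·y is the number of positions in which both x and y have a 1.
|00⟩: (-0.678 - 0.5518i + 0.4857)/2 = (-0.09615 - 0.2759i)
|01⟩: (0.678 - 0.5518i - 0.4857)/2 = (0.09615 - 0.2759i)
|10⟩: (-0.678 + 0.5518i - 0.4857)/2 = (-0.5819 + 0.2759i)
|11⟩: (0.678 + 0.5518i + 0.4857)/2 = (0.5819 + 0.2759i)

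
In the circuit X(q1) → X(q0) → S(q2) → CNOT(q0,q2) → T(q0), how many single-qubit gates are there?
4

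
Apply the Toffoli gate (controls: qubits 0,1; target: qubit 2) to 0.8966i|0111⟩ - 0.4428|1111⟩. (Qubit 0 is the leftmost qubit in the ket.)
0.8966i|0111⟩ - 0.4428|1101⟩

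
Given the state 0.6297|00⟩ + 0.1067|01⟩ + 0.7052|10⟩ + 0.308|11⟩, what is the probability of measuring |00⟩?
0.3965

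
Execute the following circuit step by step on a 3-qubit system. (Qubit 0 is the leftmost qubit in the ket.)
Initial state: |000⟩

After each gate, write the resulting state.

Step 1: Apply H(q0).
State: 1/√2|000⟩ + 1/√2|100⟩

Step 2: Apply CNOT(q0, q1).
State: 1/√2|000⟩ + 1/√2|110⟩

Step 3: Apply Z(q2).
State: 1/√2|000⟩ + 1/√2|110⟩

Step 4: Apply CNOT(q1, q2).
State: 1/√2|000⟩ + 1/√2|111⟩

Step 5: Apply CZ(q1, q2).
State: 1/√2|000⟩ - 1/√2|111⟩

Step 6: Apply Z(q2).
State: 1/√2|000⟩ + 1/√2|111⟩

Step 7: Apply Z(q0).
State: 1/√2|000⟩ - 1/√2|111⟩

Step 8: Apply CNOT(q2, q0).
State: 1/√2|000⟩ - 1/√2|011⟩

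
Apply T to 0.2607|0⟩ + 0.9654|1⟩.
0.2607|0⟩ + (0.6826 + 0.6826i)|1⟩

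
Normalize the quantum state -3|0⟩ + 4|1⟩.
-0.6|0⟩ + 0.8|1⟩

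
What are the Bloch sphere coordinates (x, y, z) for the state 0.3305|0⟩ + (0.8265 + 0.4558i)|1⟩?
(0.5463, 0.3013, -0.7816)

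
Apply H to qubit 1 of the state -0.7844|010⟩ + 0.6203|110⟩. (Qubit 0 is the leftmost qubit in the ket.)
-0.5547|000⟩ + 0.5547|010⟩ + 0.4386|100⟩ - 0.4386|110⟩

H on qubit 1 mixes each pair of kets that differ only in qubit 1: amplitudes (a, b) of (|…0…⟩, |…1…⟩) become ((a + b)/√2, (a − b)/√2). Kets absent from the input have amplitude 0.
(|000⟩, |010⟩): (a, b) = (0, -0.7844) → (-0.5547, 0.5547)
(|100⟩, |110⟩): (a, b) = (0, 0.6203) → (0.4386, -0.4386)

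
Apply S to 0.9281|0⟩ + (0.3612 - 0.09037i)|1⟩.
0.9281|0⟩ + (0.09037 + 0.3612i)|1⟩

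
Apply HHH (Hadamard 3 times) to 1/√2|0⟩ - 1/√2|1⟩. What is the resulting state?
|1⟩

H² = I, so H^3 = H: a single Hadamard. With (a, b) = (1/√2, -1/√2), H gives ((a + b)/√2, (a − b)/√2) = (0, 1).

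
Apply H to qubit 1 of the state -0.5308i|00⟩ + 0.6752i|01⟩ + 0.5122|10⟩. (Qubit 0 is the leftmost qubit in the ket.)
0.1021i|00⟩ - 0.8528i|01⟩ + 0.3622|10⟩ + 0.3622|11⟩

H on qubit 1 mixes each pair of kets that differ only in qubit 1: amplitudes (a, b) of (|…0…⟩, |…1…⟩) become ((a + b)/√2, (a − b)/√2). Kets absent from the input have amplitude 0.
(|00⟩, |01⟩): (a, b) = (-0.5308i, 0.6752i) → (0.1021i, -0.8528i)
(|10⟩, |11⟩): (a, b) = (0.5122, 0) → (0.3622, 0.3622)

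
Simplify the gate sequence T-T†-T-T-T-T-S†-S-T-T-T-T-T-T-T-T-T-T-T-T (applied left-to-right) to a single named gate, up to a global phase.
I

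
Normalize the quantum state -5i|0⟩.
-i|0⟩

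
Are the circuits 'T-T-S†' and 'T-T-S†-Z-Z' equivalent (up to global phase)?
Yes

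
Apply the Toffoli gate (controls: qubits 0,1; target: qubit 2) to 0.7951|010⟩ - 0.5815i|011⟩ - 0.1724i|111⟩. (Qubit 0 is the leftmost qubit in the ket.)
0.7951|010⟩ - 0.5815i|011⟩ - 0.1724i|110⟩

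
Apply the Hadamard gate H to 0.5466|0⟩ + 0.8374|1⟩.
0.9786|0⟩ - 0.2056|1⟩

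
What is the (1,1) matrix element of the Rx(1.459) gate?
0.7455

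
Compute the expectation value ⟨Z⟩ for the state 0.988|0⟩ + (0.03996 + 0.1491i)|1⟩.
0.9523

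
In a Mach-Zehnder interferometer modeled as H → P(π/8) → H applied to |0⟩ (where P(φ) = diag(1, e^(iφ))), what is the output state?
(0.9619 + 0.1913i)|0⟩ + (0.03806 - 0.1913i)|1⟩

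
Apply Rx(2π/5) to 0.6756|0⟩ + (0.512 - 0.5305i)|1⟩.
(0.2348 - 0.3009i)|0⟩ + (0.4142 - 0.8263i)|1⟩

Rx(2π/5) = [[cos(θ/2), −i·sin(θ/2)], [−i·sin(θ/2), cos(θ/2)]]; θ = 2π/5, cos(θ/2) ≈ 0.809017, sin(θ/2) ≈ 0.587785.
With a = amp(|0⟩) = 0.6756 and b = amp(|1⟩) = (0.512 - 0.5305i):
new amp(|0⟩) = (0.809017)·a + (-0.587785i)·b = (0.2348 - 0.3009i)
new amp(|1⟩) = (-0.587785i)·a + (0.809017)·b = (0.4142 - 0.8263i)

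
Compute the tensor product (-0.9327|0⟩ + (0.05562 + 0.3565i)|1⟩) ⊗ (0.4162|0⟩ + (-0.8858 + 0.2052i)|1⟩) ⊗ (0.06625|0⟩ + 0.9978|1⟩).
-0.02572|000⟩ - 0.3873|001⟩ + (0.05473 - 0.01268i)|010⟩ + (0.8244 - 0.191i)|011⟩ + (0.001534 + 0.00983i)|100⟩ + (0.0231 + 0.148i)|101⟩ + (-0.00811 - 0.02016i)|110⟩ + (-0.1222 - 0.3037i)|111⟩

amp(|b₁b₂…⟩) = product of the factor amplitudes for bits b₁, b₂, …; only kets whose every factor amplitude is nonzero survive.
|000⟩: (-0.9327)(0.4162)(0.06625) = -0.02572
|001⟩: (-0.9327)(0.4162)(0.9978) = -0.3873
|010⟩: (-0.9327)(-0.8858 + 0.2052i)(0.06625) = (0.05473 - 0.01268i)
|011⟩: (-0.9327)(-0.8858 + 0.2052i)(0.9978) = (0.8244 - 0.191i)
|100⟩: (0.05562 + 0.3565i)(0.4162)(0.06625) = (0.001534 + 0.00983i)
|101⟩: (0.05562 + 0.3565i)(0.4162)(0.9978) = (0.0231 + 0.148i)
|110⟩: (0.05562 + 0.3565i)(-0.8858 + 0.2052i)(0.06625) = (-0.00811 - 0.02016i)
|111⟩: (0.05562 + 0.3565i)(-0.8858 + 0.2052i)(0.9978) = (-0.1222 - 0.3037i)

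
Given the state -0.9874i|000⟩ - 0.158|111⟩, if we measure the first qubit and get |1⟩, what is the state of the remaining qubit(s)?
-|11⟩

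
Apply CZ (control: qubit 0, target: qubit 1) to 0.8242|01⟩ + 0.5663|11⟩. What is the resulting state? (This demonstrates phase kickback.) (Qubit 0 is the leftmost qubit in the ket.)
0.8242|01⟩ - 0.5663|11⟩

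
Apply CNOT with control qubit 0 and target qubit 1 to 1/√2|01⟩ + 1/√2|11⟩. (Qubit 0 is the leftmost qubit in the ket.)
1/√2|01⟩ + 1/√2|10⟩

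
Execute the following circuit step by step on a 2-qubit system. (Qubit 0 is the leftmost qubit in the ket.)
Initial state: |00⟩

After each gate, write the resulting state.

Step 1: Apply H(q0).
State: 1/√2|00⟩ + 1/√2|10⟩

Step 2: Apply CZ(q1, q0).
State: 1/√2|00⟩ + 1/√2|10⟩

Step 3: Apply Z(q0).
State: 1/√2|00⟩ - 1/√2|10⟩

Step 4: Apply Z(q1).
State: 1/√2|00⟩ - 1/√2|10⟩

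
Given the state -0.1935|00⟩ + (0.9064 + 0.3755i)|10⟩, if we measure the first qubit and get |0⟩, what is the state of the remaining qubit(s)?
-|0⟩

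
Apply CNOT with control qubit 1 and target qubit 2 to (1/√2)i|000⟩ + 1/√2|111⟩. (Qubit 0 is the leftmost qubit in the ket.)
(1/√2)i|000⟩ + 1/√2|110⟩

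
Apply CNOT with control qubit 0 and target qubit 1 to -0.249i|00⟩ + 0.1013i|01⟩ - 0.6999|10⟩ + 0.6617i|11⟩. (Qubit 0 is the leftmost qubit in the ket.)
-0.249i|00⟩ + 0.1013i|01⟩ + 0.6617i|10⟩ - 0.6999|11⟩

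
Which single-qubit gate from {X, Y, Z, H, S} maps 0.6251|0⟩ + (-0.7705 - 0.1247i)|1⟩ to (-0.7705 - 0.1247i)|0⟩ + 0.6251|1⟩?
X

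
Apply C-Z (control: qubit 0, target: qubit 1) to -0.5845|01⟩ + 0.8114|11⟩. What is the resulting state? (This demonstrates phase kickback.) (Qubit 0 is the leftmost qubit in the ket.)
-0.5845|01⟩ - 0.8114|11⟩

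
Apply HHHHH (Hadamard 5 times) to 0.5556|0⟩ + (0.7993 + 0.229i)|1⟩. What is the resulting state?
(0.9581 + 0.1619i)|0⟩ + (-0.1723 - 0.1619i)|1⟩

H² = I, so H^5 = H: a single Hadamard. With (a, b) = (0.5556, (0.7993 + 0.229i)), H gives ((a + b)/√2, (a − b)/√2) = ((0.9581 + 0.1619i), (-0.1723 - 0.1619i)).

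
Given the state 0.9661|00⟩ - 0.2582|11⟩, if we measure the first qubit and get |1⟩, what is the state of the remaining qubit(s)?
-|1⟩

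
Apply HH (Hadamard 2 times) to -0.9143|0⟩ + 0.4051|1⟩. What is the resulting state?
-0.9143|0⟩ + 0.4051|1⟩

H² = I, so an even number of Hadamards cancels: H^2 = I and the state is unchanged.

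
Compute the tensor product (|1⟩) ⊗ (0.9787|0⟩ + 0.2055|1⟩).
0.9787|10⟩ + 0.2055|11⟩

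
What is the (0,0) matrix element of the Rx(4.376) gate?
-0.5788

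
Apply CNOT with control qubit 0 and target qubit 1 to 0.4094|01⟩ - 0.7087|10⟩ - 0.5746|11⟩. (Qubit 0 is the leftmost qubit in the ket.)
0.4094|01⟩ - 0.5746|10⟩ - 0.7087|11⟩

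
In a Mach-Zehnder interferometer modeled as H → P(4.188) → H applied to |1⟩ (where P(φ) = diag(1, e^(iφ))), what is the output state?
(0.7503 + 0.4328i)|0⟩ + (0.2497 - 0.4328i)|1⟩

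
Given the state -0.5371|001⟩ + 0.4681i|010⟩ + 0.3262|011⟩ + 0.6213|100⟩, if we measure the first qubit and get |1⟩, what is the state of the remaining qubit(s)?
|00⟩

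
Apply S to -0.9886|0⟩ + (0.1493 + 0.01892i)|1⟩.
-0.9886|0⟩ + (-0.01892 + 0.1493i)|1⟩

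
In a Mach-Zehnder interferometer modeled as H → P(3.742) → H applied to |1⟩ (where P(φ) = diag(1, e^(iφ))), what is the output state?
(0.9126 + 0.2825i)|0⟩ + (0.08745 - 0.2825i)|1⟩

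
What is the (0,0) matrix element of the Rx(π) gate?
0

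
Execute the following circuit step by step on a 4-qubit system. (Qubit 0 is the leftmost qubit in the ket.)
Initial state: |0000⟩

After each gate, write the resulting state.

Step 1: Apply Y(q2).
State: i|0010⟩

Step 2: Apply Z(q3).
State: i|0010⟩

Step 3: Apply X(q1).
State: i|0110⟩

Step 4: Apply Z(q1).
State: -i|0110⟩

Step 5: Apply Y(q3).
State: |0111⟩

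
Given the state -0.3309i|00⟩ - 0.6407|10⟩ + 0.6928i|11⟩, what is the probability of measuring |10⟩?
0.4105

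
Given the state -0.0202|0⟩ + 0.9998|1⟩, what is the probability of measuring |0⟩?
0.000408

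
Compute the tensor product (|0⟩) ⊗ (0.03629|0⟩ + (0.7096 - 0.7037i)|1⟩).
0.03629|00⟩ + (0.7096 - 0.7037i)|01⟩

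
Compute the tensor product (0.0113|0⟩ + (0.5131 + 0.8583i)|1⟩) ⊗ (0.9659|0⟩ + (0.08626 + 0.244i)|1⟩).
0.01091|00⟩ + (0.0009747 + 0.002757i)|01⟩ + (0.4956 + 0.829i)|10⟩ + (-0.1652 + 0.1992i)|11⟩

amp(|b₁b₂…⟩) = product of the factor amplitudes for bits b₁, b₂, …; only kets whose every factor amplitude is nonzero survive.
|00⟩: (0.0113)(0.9659) = 0.01091
|01⟩: (0.0113)(0.08626 + 0.244i) = (0.0009747 + 0.002757i)
|10⟩: (0.5131 + 0.8583i)(0.9659) = (0.4956 + 0.829i)
|11⟩: (0.5131 + 0.8583i)(0.08626 + 0.244i) = (-0.1652 + 0.1992i)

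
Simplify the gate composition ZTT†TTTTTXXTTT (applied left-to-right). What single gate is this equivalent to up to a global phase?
Z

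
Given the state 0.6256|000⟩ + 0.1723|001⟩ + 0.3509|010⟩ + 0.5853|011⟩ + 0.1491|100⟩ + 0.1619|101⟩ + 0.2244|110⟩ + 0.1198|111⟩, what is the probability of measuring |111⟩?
0.01435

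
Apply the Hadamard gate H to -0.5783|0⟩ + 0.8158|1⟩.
0.1679|0⟩ - 0.9858|1⟩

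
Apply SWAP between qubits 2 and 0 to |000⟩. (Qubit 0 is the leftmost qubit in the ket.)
|000⟩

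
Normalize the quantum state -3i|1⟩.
-i|1⟩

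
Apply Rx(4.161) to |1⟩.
-0.8729i|0⟩ - 0.4879|1⟩

Rx(4.161) = [[cos(θ/2), −i·sin(θ/2)], [−i·sin(θ/2), cos(θ/2)]]; θ = 4.161, cos(θ/2) ≈ -0.487919, sin(θ/2) ≈ 0.872889.
With a = amp(|0⟩) = 0 and b = amp(|1⟩) = 1:
new amp(|0⟩) = (-0.487919)·a + (-0.872889i)·b = -0.8729i
new amp(|1⟩) = (-0.872889i)·a + (-0.487919)·b = -0.4879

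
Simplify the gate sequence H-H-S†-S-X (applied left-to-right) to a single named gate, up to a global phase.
X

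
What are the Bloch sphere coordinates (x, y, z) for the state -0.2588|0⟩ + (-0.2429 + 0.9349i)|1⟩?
(0.1257, -0.4839, -0.8661)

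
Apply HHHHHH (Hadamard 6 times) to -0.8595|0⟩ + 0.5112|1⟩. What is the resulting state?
-0.8595|0⟩ + 0.5112|1⟩

H² = I, so an even number of Hadamards cancels: H^6 = I and the state is unchanged.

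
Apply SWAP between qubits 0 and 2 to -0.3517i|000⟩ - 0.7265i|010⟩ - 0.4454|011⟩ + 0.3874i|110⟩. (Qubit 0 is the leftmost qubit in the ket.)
-0.3517i|000⟩ - 0.7265i|010⟩ + 0.3874i|011⟩ - 0.4454|110⟩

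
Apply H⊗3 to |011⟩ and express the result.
1/√8|000⟩ - 1/√8|001⟩ - 1/√8|010⟩ + 1/√8|011⟩ + 1/√8|100⟩ - 1/√8|101⟩ - 1/√8|110⟩ + 1/√8|111⟩

H⊗3 gives amp(|y⟩) = (1/2√2) Σ_x (−1)^(x·y) amp(|x⟩), where x·y is the number of positions in which both x and y have a 1.
|000⟩: (1)/(2√2) = 1/√8
|001⟩: (-1)/(2√2) = -1/√8
|010⟩: (-1)/(2√2) = -1/√8
|011⟩: (1)/(2√2) = 1/√8
|100⟩: (1)/(2√2) = 1/√8
|101⟩: (-1)/(2√2) = -1/√8
|110⟩: (-1)/(2√2) = -1/√8
|111⟩: (1)/(2√2) = 1/√8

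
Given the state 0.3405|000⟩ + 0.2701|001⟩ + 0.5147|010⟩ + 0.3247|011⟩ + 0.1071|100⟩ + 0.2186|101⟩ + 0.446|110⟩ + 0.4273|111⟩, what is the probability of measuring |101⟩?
0.04779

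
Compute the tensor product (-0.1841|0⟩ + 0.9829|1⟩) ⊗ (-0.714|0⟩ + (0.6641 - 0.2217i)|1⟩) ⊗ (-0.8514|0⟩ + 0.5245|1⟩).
-0.1119|000⟩ + 0.06894|001⟩ + (0.1041 - 0.03475i)|010⟩ + (-0.06413 + 0.02141i)|011⟩ + 0.5975|100⟩ - 0.3681|101⟩ + (-0.5557 + 0.1855i)|110⟩ + (0.3424 - 0.1143i)|111⟩

amp(|b₁b₂…⟩) = product of the factor amplitudes for bits b₁, b₂, …; only kets whose every factor amplitude is nonzero survive.
|000⟩: (-0.1841)(-0.714)(-0.8514) = -0.1119
|001⟩: (-0.1841)(-0.714)(0.5245) = 0.06894
|010⟩: (-0.1841)(0.6641 - 0.2217i)(-0.8514) = (0.1041 - 0.03475i)
|011⟩: (-0.1841)(0.6641 - 0.2217i)(0.5245) = (-0.06413 + 0.02141i)
|100⟩: (0.9829)(-0.714)(-0.8514) = 0.5975
|101⟩: (0.9829)(-0.714)(0.5245) = -0.3681
|110⟩: (0.9829)(0.6641 - 0.2217i)(-0.8514) = (-0.5557 + 0.1855i)
|111⟩: (0.9829)(0.6641 - 0.2217i)(0.5245) = (0.3424 - 0.1143i)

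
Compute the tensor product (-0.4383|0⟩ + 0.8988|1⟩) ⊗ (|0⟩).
-0.4383|00⟩ + 0.8988|10⟩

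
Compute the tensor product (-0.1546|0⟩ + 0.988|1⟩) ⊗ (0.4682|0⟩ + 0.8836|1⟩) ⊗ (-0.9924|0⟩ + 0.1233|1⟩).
0.07183|000⟩ - 0.008925|001⟩ + 0.1356|010⟩ - 0.01684|011⟩ - 0.4591|100⟩ + 0.05704|101⟩ - 0.8664|110⟩ + 0.1076|111⟩

amp(|b₁b₂…⟩) = product of the factor amplitudes for bits b₁, b₂, …; only kets whose every factor amplitude is nonzero survive.
|000⟩: (-0.1546)(0.4682)(-0.9924) = 0.07183
|001⟩: (-0.1546)(0.4682)(0.1233) = -0.008925
|010⟩: (-0.1546)(0.8836)(-0.9924) = 0.1356
|011⟩: (-0.1546)(0.8836)(0.1233) = -0.01684
|100⟩: (0.988)(0.4682)(-0.9924) = -0.4591
|101⟩: (0.988)(0.4682)(0.1233) = 0.05704
|110⟩: (0.988)(0.8836)(-0.9924) = -0.8664
|111⟩: (0.988)(0.8836)(0.1233) = 0.1076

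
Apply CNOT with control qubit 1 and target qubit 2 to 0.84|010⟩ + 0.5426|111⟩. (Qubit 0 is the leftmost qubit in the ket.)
0.84|011⟩ + 0.5426|110⟩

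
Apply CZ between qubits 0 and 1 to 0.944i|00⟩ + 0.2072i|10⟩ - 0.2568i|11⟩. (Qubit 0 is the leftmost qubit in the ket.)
0.944i|00⟩ + 0.2072i|10⟩ + 0.2568i|11⟩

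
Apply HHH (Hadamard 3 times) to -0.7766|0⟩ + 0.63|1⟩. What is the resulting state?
-0.1037|0⟩ - 0.9946|1⟩

H² = I, so H^3 = H: a single Hadamard. With (a, b) = (-0.7766, 0.63), H gives ((a + b)/√2, (a − b)/√2) = (-0.1037, -0.9946).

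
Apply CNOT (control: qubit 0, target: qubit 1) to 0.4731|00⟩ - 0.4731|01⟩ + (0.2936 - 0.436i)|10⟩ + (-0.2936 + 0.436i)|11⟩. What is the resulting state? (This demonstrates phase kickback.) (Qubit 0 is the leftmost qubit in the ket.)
0.4731|00⟩ - 0.4731|01⟩ + (-0.2936 + 0.436i)|10⟩ + (0.2936 - 0.436i)|11⟩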